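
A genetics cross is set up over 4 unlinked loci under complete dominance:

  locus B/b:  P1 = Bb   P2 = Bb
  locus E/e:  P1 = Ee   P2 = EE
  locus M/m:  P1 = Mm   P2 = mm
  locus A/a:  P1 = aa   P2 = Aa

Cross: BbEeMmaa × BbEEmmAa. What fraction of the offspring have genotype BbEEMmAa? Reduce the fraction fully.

BbEeMmaa gametes: BEMa×2, BEma×2, BeMa×2, Bema×2, bEMa×2, bEma×2, beMa×2, bema×2
BbEEmmAa gametes: BEmA×4, BEma×4, bEmA×4, bEma×4
BbEeMmaa×BbEEmmAa grid (16·16=256): BBEEMmAa=8 BBEEMmaa=8 BBEEmmAa=8 BBEEmmaa=8 BBEeMmAa=8 BBEeMmaa=8 BBEemmAa=8 BBEemmaa=8 BbEEMmAa=16 BbEEMmaa=16 BbEEmmAa=16 BbEEmmaa=16 BbEeMmAa=16 BbEeMmaa=16 BbEemmAa=16 BbEemmaa=16 bbEEMmAa=8 bbEEMmaa=8 bbEEmmAa=8 bbEEmmaa=8 bbEeMmAa=8 bbEeMmaa=8 bbEemmAa=8 bbEemmaa=8
BbEEMmAa hits 16/256; gcd=16; 16÷16/256÷16 = 1/16

P(BbEEMmAa) = 1/16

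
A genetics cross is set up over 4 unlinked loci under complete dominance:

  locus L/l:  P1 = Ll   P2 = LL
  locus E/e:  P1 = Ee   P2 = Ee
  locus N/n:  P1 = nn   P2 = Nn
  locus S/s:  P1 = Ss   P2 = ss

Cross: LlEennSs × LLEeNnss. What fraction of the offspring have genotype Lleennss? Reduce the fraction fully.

LlEennSs gametes: LEnS×2, LEns×2, LenS×2, Lens×2, lEnS×2, lEns×2, lenS×2, lens×2
LLEeNnss gametes: LENs×4, LEns×4, LeNs×4, Lens×4
LlEennSs×LLEeNnss grid (16·16=256): LLEENnSs=8 LLEENnss=8 LLEEnnSs=8 LLEEnnss=8 LLEeNnSs=16 LLEeNnss=16 LLEennSs=16 LLEennss=16 LLeeNnSs=8 LLeeNnss=8 LLeennSs=8 LLeennss=8 LlEENnSs=8 LlEENnss=8 LlEEnnSs=8 LlEEnnss=8 LlEeNnSs=16 LlEeNnss=16 LlEennSs=16 LlEennss=16 LleeNnSs=8 LleeNnss=8 LleennSs=8 Lleennss=8
Lleennss hits 8/256; gcd=8; 8÷8/256÷8 = 1/32

P(Lleennss) = 1/32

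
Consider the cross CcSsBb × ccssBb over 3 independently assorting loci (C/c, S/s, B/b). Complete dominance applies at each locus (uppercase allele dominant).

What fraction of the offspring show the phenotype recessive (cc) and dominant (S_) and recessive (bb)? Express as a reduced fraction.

P(cc S_ bb) = 1/16

CcSsBb gametes: CSB×1, CSb×1, CsB×1, Csb×1, cSB×1, cSb×1, csB×1, csb×1
ccssBb gametes: csB×4, csb×4
CcSsBb×ccssBb grid (8·8=64): CcSsBB=4 CcSsBb=8 CcSsbb=4 CcssBB=4 CcssBb=8 Ccssbb=4 ccSsBB=4 ccSsBb=8 ccSsbb=4 ccssBB=4 ccssBb=8 ccssbb=4
cc S_ bb hits 4/64; gcd=4; 4÷4/64÷4 = 1/16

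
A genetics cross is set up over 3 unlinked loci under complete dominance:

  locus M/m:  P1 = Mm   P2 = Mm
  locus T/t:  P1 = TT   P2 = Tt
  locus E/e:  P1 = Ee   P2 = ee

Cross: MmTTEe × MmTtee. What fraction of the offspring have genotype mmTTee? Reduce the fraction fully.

P(mmTTee) = 1/16

MmTTEe gametes: MTE×2, MTe×2, mTE×2, mTe×2
MmTtee gametes: MTe×2, Mte×2, mTe×2, mte×2
MmTTEe×MmTtee grid (8·8=64): MMTTEe=4 MMTTee=4 MMTtEe=4 MMTtee=4 MmTTEe=8 MmTTee=8 MmTtEe=8 MmTtee=8 mmTTEe=4 mmTTee=4 mmTtEe=4 mmTtee=4
mmTTee hits 4/64; gcd=4; 4÷4/64÷4 = 1/16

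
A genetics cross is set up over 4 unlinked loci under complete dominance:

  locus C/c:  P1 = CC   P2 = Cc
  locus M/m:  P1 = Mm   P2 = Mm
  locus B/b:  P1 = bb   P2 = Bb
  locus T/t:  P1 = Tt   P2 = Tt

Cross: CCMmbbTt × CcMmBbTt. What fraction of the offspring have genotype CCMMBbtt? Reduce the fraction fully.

P(CCMMBbtt) = 1/64

CCMmbbTt gametes: CMbT×4, CMbt×4, CmbT×4, Cmbt×4
CcMmBbTt gametes: CMBT×1, CMBt×1, CMbT×1, CMbt×1, CmBT×1, CmBt×1, CmbT×1, Cmbt×1, cMBT×1, cMBt×1, cMbT×1, cMbt×1, cmBT×1, cmBt×1, cmbT×1, cmbt×1
CCMmbbTt×CcMmBbTt grid (16·16=256): CCMMBbTT=4 CCMMBbTt=8 CCMMBbtt=4 CCMMbbTT=4 CCMMbbTt=8 CCMMbbtt=4 CCMmBbTT=8 CCMmBbTt=16 CCMmBbtt=8 CCMmbbTT=8 CCMmbbTt=16 CCMmbbtt=8 CCmmBbTT=4 CCmmBbTt=8 CCmmBbtt=4 CCmmbbTT=4 CCmmbbTt=8 CCmmbbtt=4 CcMMBbTT=4 CcMMBbTt=8 CcMMBbtt=4 CcMMbbTT=4 CcMMbbTt=8 CcMMbbtt=4 CcMmBbTT=8 CcMmBbTt=16 CcMmBbtt=8 CcMmbbTT=8 CcMmbbTt=16 CcMmbbtt=8 CcmmBbTT=4 CcmmBbTt=8 CcmmBbtt=4 CcmmbbTT=4 CcmmbbTt=8 Ccmmbbtt=4
CCMMBbtt hits 4/256; gcd=4; 4÷4/256÷4 = 1/64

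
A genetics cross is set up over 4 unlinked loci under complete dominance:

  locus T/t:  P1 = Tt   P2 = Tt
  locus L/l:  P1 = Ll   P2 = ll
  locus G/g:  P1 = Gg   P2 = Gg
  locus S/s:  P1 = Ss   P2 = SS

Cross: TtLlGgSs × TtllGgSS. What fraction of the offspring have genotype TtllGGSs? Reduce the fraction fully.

P(TtllGGSs) = 1/32

TtLlGgSs gametes: TLGS×1, TLGs×1, TLgS×1, TLgs×1, TlGS×1, TlGs×1, TlgS×1, Tlgs×1, tLGS×1, tLGs×1, tLgS×1, tLgs×1, tlGS×1, tlGs×1, tlgS×1, tlgs×1
TtllGgSS gametes: TlGS×4, TlgS×4, tlGS×4, tlgS×4
TtLlGgSs×TtllGgSS grid (16·16=256): TTLlGGSS=4 TTLlGGSs=4 TTLlGgSS=8 TTLlGgSs=8 TTLlggSS=4 TTLlggSs=4 TTllGGSS=4 TTllGGSs=4 TTllGgSS=8 TTllGgSs=8 TTllggSS=4 TTllggSs=4 TtLlGGSS=8 TtLlGGSs=8 TtLlGgSS=16 TtLlGgSs=16 TtLlggSS=8 TtLlggSs=8 TtllGGSS=8 TtllGGSs=8 TtllGgSS=16 TtllGgSs=16 TtllggSS=8 TtllggSs=8 ttLlGGSS=4 ttLlGGSs=4 ttLlGgSS=8 ttLlGgSs=8 ttLlggSS=4 ttLlggSs=4 ttllGGSS=4 ttllGGSs=4 ttllGgSS=8 ttllGgSs=8 ttllggSS=4 ttllggSs=4
TtllGGSs hits 8/256; gcd=8; 8÷8/256÷8 = 1/32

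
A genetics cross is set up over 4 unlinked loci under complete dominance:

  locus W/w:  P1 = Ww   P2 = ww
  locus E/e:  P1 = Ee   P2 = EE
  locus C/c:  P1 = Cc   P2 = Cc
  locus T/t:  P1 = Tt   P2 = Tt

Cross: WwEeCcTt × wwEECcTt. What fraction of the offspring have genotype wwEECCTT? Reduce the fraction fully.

WwEeCcTt gametes: WECT×1, WECt×1, WEcT×1, WEct×1, WeCT×1, WeCt×1, WecT×1, Wect×1, wECT×1, wECt×1, wEcT×1, wEct×1, weCT×1, weCt×1, wecT×1, wect×1
wwEECcTt gametes: wECT×4, wECt×4, wEcT×4, wEct×4
WwEeCcTt×wwEECcTt grid (16·16=256): WwEECCTT=4 WwEECCTt=8 WwEECCtt=4 WwEECcTT=8 WwEECcTt=16 WwEECctt=8 WwEEccTT=4 WwEEccTt=8 WwEEcctt=4 WwEeCCTT=4 WwEeCCTt=8 WwEeCCtt=4 WwEeCcTT=8 WwEeCcTt=16 WwEeCctt=8 WwEeccTT=4 WwEeccTt=8 WwEecctt=4 wwEECCTT=4 wwEECCTt=8 wwEECCtt=4 wwEECcTT=8 wwEECcTt=16 wwEECctt=8 wwEEccTT=4 wwEEccTt=8 wwEEcctt=4 wwEeCCTT=4 wwEeCCTt=8 wwEeCCtt=4 wwEeCcTT=8 wwEeCcTt=16 wwEeCctt=8 wwEeccTT=4 wwEeccTt=8 wwEecctt=4
wwEECCTT hits 4/256; gcd=4; 4÷4/256÷4 = 1/64

P(wwEECCTT) = 1/64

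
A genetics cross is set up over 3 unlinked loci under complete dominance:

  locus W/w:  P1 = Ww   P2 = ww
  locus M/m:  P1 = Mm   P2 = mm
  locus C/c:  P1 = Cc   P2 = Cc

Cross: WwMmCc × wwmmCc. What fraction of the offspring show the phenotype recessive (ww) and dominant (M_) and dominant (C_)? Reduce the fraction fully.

P(ww M_ C_) = 3/16

WwMmCc gametes: WMC×1, WMc×1, WmC×1, Wmc×1, wMC×1, wMc×1, wmC×1, wmc×1
wwmmCc gametes: wmC×4, wmc×4
WwMmCc×wwmmCc grid (8·8=64): WwMmCC=4 WwMmCc=8 WwMmcc=4 WwmmCC=4 WwmmCc=8 Wwmmcc=4 wwMmCC=4 wwMmCc=8 wwMmcc=4 wwmmCC=4 wwmmCc=8 wwmmcc=4
ww M_ C_ hits 12/64; gcd=4; 12÷4/64÷4 = 3/16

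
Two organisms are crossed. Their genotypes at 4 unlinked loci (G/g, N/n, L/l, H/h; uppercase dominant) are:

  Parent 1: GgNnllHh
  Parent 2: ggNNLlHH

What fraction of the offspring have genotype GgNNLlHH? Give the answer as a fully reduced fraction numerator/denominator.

GgNnllHh gametes: GNlH×2, GNlh×2, GnlH×2, Gnlh×2, gNlH×2, gNlh×2, gnlH×2, gnlh×2
ggNNLlHH gametes: gNLH×8, gNlH×8
GgNnllHh×ggNNLlHH grid (16·16=256): GgNNLlHH=16 GgNNLlHh=16 GgNNllHH=16 GgNNllHh=16 GgNnLlHH=16 GgNnLlHh=16 GgNnllHH=16 GgNnllHh=16 ggNNLlHH=16 ggNNLlHh=16 ggNNllHH=16 ggNNllHh=16 ggNnLlHH=16 ggNnLlHh=16 ggNnllHH=16 ggNnllHh=16
GgNNLlHH hits 16/256; gcd=16; 16÷16/256÷16 = 1/16

P(GgNNLlHH) = 1/16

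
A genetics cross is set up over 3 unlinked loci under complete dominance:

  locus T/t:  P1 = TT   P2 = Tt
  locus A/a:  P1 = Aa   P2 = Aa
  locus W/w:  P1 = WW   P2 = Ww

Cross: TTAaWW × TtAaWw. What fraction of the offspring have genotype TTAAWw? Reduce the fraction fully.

TTAaWW gametes: TAW×4, TaW×4
TtAaWw gametes: TAW×1, TAw×1, TaW×1, Taw×1, tAW×1, tAw×1, taW×1, taw×1
TTAaWW×TtAaWw grid (8·8=64): TTAAWW=4 TTAAWw=4 TTAaWW=8 TTAaWw=8 TTaaWW=4 TTaaWw=4 TtAAWW=4 TtAAWw=4 TtAaWW=8 TtAaWw=8 TtaaWW=4 TtaaWw=4
TTAAWw hits 4/64; gcd=4; 4÷4/64÷4 = 1/16

P(TTAAWw) = 1/16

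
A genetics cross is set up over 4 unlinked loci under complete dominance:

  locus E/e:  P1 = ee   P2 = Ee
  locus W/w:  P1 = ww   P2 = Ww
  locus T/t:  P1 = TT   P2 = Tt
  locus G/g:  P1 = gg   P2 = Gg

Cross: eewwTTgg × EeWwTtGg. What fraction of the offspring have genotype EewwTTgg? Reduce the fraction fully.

P(EewwTTgg) = 1/16

eewwTTgg gametes: ewTg×16
EeWwTtGg gametes: EWTG×1, EWTg×1, EWtG×1, EWtg×1, EwTG×1, EwTg×1, EwtG×1, Ewtg×1, eWTG×1, eWTg×1, eWtG×1, eWtg×1, ewTG×1, ewTg×1, ewtG×1, ewtg×1
eewwTTgg×EeWwTtGg grid (16·16=256): EeWwTTGg=16 EeWwTTgg=16 EeWwTtGg=16 EeWwTtgg=16 EewwTTGg=16 EewwTTgg=16 EewwTtGg=16 EewwTtgg=16 eeWwTTGg=16 eeWwTTgg=16 eeWwTtGg=16 eeWwTtgg=16 eewwTTGg=16 eewwTTgg=16 eewwTtGg=16 eewwTtgg=16
EewwTTgg hits 16/256; gcd=16; 16÷16/256÷16 = 1/16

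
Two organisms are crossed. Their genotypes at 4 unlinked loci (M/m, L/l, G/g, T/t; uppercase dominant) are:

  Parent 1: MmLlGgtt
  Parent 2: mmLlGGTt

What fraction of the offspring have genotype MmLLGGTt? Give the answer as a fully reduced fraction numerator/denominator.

MmLlGgtt gametes: MLGt×2, MLgt×2, MlGt×2, Mlgt×2, mLGt×2, mLgt×2, mlGt×2, mlgt×2
mmLlGGTt gametes: mLGT×4, mLGt×4, mlGT×4, mlGt×4
MmLlGgtt×mmLlGGTt grid (16·16=256): MmLLGGTt=8 MmLLGGtt=8 MmLLGgTt=8 MmLLGgtt=8 MmLlGGTt=16 MmLlGGtt=16 MmLlGgTt=16 MmLlGgtt=16 MmllGGTt=8 MmllGGtt=8 MmllGgTt=8 MmllGgtt=8 mmLLGGTt=8 mmLLGGtt=8 mmLLGgTt=8 mmLLGgtt=8 mmLlGGTt=16 mmLlGGtt=16 mmLlGgTt=16 mmLlGgtt=16 mmllGGTt=8 mmllGGtt=8 mmllGgTt=8 mmllGgtt=8
MmLLGGTt hits 8/256; gcd=8; 8÷8/256÷8 = 1/32

P(MmLLGGTt) = 1/32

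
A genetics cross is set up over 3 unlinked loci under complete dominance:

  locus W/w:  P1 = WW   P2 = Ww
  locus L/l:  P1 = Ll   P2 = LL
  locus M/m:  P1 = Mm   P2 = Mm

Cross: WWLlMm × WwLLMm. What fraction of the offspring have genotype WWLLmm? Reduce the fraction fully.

WWLlMm gametes: WLM×2, WLm×2, WlM×2, Wlm×2
WwLLMm gametes: WLM×2, WLm×2, wLM×2, wLm×2
WWLlMm×WwLLMm grid (8·8=64): WWLLMM=4 WWLLMm=8 WWLLmm=4 WWLlMM=4 WWLlMm=8 WWLlmm=4 WwLLMM=4 WwLLMm=8 WwLLmm=4 WwLlMM=4 WwLlMm=8 WwLlmm=4
WWLLmm hits 4/64; gcd=4; 4÷4/64÷4 = 1/16

P(WWLLmm) = 1/16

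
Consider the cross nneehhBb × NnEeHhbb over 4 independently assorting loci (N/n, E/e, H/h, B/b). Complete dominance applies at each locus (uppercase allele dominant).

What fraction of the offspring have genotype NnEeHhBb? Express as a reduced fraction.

nneehhBb gametes: nehB×8, nehb×8
NnEeHhbb gametes: NEHb×2, NEhb×2, NeHb×2, Nehb×2, nEHb×2, nEhb×2, neHb×2, nehb×2
nneehhBb×NnEeHhbb grid (16·16=256): NnEeHhBb=16 NnEeHhbb=16 NnEehhBb=16 NnEehhbb=16 NneeHhBb=16 NneeHhbb=16 NneehhBb=16 Nneehhbb=16 nnEeHhBb=16 nnEeHhbb=16 nnEehhBb=16 nnEehhbb=16 nneeHhBb=16 nneeHhbb=16 nneehhBb=16 nneehhbb=16
NnEeHhBb hits 16/256; gcd=16; 16÷16/256÷16 = 1/16

P(NnEeHhBb) = 1/16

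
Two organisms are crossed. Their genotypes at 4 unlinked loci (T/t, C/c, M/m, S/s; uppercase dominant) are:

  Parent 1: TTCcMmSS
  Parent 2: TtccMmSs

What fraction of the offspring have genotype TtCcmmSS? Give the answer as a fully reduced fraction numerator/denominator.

TTCcMmSS gametes: TCMS×4, TCmS×4, TcMS×4, TcmS×4
TtccMmSs gametes: TcMS×2, TcMs×2, TcmS×2, Tcms×2, tcMS×2, tcMs×2, tcmS×2, tcms×2
TTCcMmSS×TtccMmSs grid (16·16=256): TTCcMMSS=8 TTCcMMSs=8 TTCcMmSS=16 TTCcMmSs=16 TTCcmmSS=8 TTCcmmSs=8 TTccMMSS=8 TTccMMSs=8 TTccMmSS=16 TTccMmSs=16 TTccmmSS=8 TTccmmSs=8 TtCcMMSS=8 TtCcMMSs=8 TtCcMmSS=16 TtCcMmSs=16 TtCcmmSS=8 TtCcmmSs=8 TtccMMSS=8 TtccMMSs=8 TtccMmSS=16 TtccMmSs=16 TtccmmSS=8 TtccmmSs=8
TtCcmmSS hits 8/256; gcd=8; 8÷8/256÷8 = 1/32

P(TtCcmmSS) = 1/32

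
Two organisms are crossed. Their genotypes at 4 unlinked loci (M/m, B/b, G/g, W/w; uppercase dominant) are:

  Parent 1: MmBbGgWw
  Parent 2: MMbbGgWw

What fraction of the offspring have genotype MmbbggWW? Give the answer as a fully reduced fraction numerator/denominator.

P(MmbbggWW) = 1/64

MmBbGgWw gametes: MBGW×1, MBGw×1, MBgW×1, MBgw×1, MbGW×1, MbGw×1, MbgW×1, Mbgw×1, mBGW×1, mBGw×1, mBgW×1, mBgw×1, mbGW×1, mbGw×1, mbgW×1, mbgw×1
MMbbGgWw gametes: MbGW×4, MbGw×4, MbgW×4, Mbgw×4
MmBbGgWw×MMbbGgWw grid (16·16=256): MMBbGGWW=4 MMBbGGWw=8 MMBbGGww=4 MMBbGgWW=8 MMBbGgWw=16 MMBbGgww=8 MMBbggWW=4 MMBbggWw=8 MMBbggww=4 MMbbGGWW=4 MMbbGGWw=8 MMbbGGww=4 MMbbGgWW=8 MMbbGgWw=16 MMbbGgww=8 MMbbggWW=4 MMbbggWw=8 MMbbggww=4 MmBbGGWW=4 MmBbGGWw=8 MmBbGGww=4 MmBbGgWW=8 MmBbGgWw=16 MmBbGgww=8 MmBbggWW=4 MmBbggWw=8 MmBbggww=4 MmbbGGWW=4 MmbbGGWw=8 MmbbGGww=4 MmbbGgWW=8 MmbbGgWw=16 MmbbGgww=8 MmbbggWW=4 MmbbggWw=8 Mmbbggww=4
MmbbggWW hits 4/256; gcd=4; 4÷4/256÷4 = 1/64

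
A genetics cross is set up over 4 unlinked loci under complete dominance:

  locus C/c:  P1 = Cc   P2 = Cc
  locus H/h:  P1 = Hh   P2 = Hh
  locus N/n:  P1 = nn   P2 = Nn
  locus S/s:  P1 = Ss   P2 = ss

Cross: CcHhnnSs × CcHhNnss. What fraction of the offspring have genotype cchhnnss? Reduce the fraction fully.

P(cchhnnss) = 1/64

CcHhnnSs gametes: CHnS×2, CHns×2, ChnS×2, Chns×2, cHnS×2, cHns×2, chnS×2, chns×2
CcHhNnss gametes: CHNs×2, CHns×2, ChNs×2, Chns×2, cHNs×2, cHns×2, chNs×2, chns×2
CcHhnnSs×CcHhNnss grid (16·16=256): CCHHNnSs=4 CCHHNnss=4 CCHHnnSs=4 CCHHnnss=4 CCHhNnSs=8 CCHhNnss=8 CCHhnnSs=8 CCHhnnss=8 CChhNnSs=4 CChhNnss=4 CChhnnSs=4 CChhnnss=4 CcHHNnSs=8 CcHHNnss=8 CcHHnnSs=8 CcHHnnss=8 CcHhNnSs=16 CcHhNnss=16 CcHhnnSs=16 CcHhnnss=16 CchhNnSs=8 CchhNnss=8 CchhnnSs=8 Cchhnnss=8 ccHHNnSs=4 ccHHNnss=4 ccHHnnSs=4 ccHHnnss=4 ccHhNnSs=8 ccHhNnss=8 ccHhnnSs=8 ccHhnnss=8 cchhNnSs=4 cchhNnss=4 cchhnnSs=4 cchhnnss=4
cchhnnss hits 4/256; gcd=4; 4÷4/256÷4 = 1/64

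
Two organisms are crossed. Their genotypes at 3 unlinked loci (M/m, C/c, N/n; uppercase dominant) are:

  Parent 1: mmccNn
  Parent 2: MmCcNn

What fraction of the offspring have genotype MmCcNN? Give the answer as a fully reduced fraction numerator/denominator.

mmccNn gametes: mcN×4, mcn×4
MmCcNn gametes: MCN×1, MCn×1, McN×1, Mcn×1, mCN×1, mCn×1, mcN×1, mcn×1
mmccNn×MmCcNn grid (8·8=64): MmCcNN=4 MmCcNn=8 MmCcnn=4 MmccNN=4 MmccNn=8 Mmccnn=4 mmCcNN=4 mmCcNn=8 mmCcnn=4 mmccNN=4 mmccNn=8 mmccnn=4
MmCcNN hits 4/64; gcd=4; 4÷4/64÷4 = 1/16

P(MmCcNN) = 1/16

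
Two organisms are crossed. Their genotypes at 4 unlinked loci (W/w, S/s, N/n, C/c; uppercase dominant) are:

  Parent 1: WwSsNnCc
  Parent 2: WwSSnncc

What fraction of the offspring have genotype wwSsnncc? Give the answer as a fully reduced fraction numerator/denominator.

P(wwSsnncc) = 1/32

WwSsNnCc gametes: WSNC×1, WSNc×1, WSnC×1, WSnc×1, WsNC×1, WsNc×1, WsnC×1, Wsnc×1, wSNC×1, wSNc×1, wSnC×1, wSnc×1, wsNC×1, wsNc×1, wsnC×1, wsnc×1
WwSSnncc gametes: WSnc×8, wSnc×8
WwSsNnCc×WwSSnncc grid (16·16=256): WWSSNnCc=8 WWSSNncc=8 WWSSnnCc=8 WWSSnncc=8 WWSsNnCc=8 WWSsNncc=8 WWSsnnCc=8 WWSsnncc=8 WwSSNnCc=16 WwSSNncc=16 WwSSnnCc=16 WwSSnncc=16 WwSsNnCc=16 WwSsNncc=16 WwSsnnCc=16 WwSsnncc=16 wwSSNnCc=8 wwSSNncc=8 wwSSnnCc=8 wwSSnncc=8 wwSsNnCc=8 wwSsNncc=8 wwSsnnCc=8 wwSsnncc=8
wwSsnncc hits 8/256; gcd=8; 8÷8/256÷8 = 1/32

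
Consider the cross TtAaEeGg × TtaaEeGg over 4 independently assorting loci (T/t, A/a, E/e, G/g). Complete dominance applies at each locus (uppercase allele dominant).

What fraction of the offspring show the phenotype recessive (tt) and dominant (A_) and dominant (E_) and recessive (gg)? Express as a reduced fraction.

P(tt A_ E_ gg) = 3/128

TtAaEeGg gametes: TAEG×1, TAEg×1, TAeG×1, TAeg×1, TaEG×1, TaEg×1, TaeG×1, Taeg×1, tAEG×1, tAEg×1, tAeG×1, tAeg×1, taEG×1, taEg×1, taeG×1, taeg×1
TtaaEeGg gametes: TaEG×2, TaEg×2, TaeG×2, Taeg×2, taEG×2, taEg×2, taeG×2, taeg×2
TtAaEeGg×TtaaEeGg grid (16·16=256): TTAaEEGG=2 TTAaEEGg=4 TTAaEEgg=2 TTAaEeGG=4 TTAaEeGg=8 TTAaEegg=4 TTAaeeGG=2 TTAaeeGg=4 TTAaeegg=2 TTaaEEGG=2 TTaaEEGg=4 TTaaEEgg=2 TTaaEeGG=4 TTaaEeGg=8 TTaaEegg=4 TTaaeeGG=2 TTaaeeGg=4 TTaaeegg=2 TtAaEEGG=4 TtAaEEGg=8 TtAaEEgg=4 TtAaEeGG=8 TtAaEeGg=16 TtAaEegg=8 TtAaeeGG=4 TtAaeeGg=8 TtAaeegg=4 TtaaEEGG=4 TtaaEEGg=8 TtaaEEgg=4 TtaaEeGG=8 TtaaEeGg=16 TtaaEegg=8 TtaaeeGG=4 TtaaeeGg=8 Ttaaeegg=4 ttAaEEGG=2 ttAaEEGg=4 ttAaEEgg=2 ttAaEeGG=4 ttAaEeGg=8 ttAaEegg=4 ttAaeeGG=2 ttAaeeGg=4 ttAaeegg=2 ttaaEEGG=2 ttaaEEGg=4 ttaaEEgg=2 ttaaEeGG=4 ttaaEeGg=8 ttaaEegg=4 ttaaeeGG=2 ttaaeeGg=4 ttaaeegg=2
tt A_ E_ gg hits 6/256; gcd=2; 6÷2/256÷2 = 3/128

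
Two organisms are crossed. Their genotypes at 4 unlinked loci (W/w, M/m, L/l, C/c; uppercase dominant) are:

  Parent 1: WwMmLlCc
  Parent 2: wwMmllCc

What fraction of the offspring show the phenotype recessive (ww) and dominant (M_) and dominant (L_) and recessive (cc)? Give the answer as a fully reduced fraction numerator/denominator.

WwMmLlCc gametes: WMLC×1, WMLc×1, WMlC×1, WMlc×1, WmLC×1, WmLc×1, WmlC×1, Wmlc×1, wMLC×1, wMLc×1, wMlC×1, wMlc×1, wmLC×1, wmLc×1, wmlC×1, wmlc×1
wwMmllCc gametes: wMlC×4, wMlc×4, wmlC×4, wmlc×4
WwMmLlCc×wwMmllCc grid (16·16=256): WwMMLlCC=4 WwMMLlCc=8 WwMMLlcc=4 WwMMllCC=4 WwMMllCc=8 WwMMllcc=4 WwMmLlCC=8 WwMmLlCc=16 WwMmLlcc=8 WwMmllCC=8 WwMmllCc=16 WwMmllcc=8 WwmmLlCC=4 WwmmLlCc=8 WwmmLlcc=4 WwmmllCC=4 WwmmllCc=8 Wwmmllcc=4 wwMMLlCC=4 wwMMLlCc=8 wwMMLlcc=4 wwMMllCC=4 wwMMllCc=8 wwMMllcc=4 wwMmLlCC=8 wwMmLlCc=16 wwMmLlcc=8 wwMmllCC=8 wwMmllCc=16 wwMmllcc=8 wwmmLlCC=4 wwmmLlCc=8 wwmmLlcc=4 wwmmllCC=4 wwmmllCc=8 wwmmllcc=4
ww M_ L_ cc hits 12/256; gcd=4; 12÷4/256÷4 = 3/64

P(ww M_ L_ cc) = 3/64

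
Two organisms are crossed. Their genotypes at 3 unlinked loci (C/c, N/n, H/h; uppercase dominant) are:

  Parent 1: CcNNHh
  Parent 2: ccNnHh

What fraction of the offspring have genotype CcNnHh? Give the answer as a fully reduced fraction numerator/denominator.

P(CcNnHh) = 1/8

CcNNHh gametes: CNH×2, CNh×2, cNH×2, cNh×2
ccNnHh gametes: cNH×2, cNh×2, cnH×2, cnh×2
CcNNHh×ccNnHh grid (8·8=64): CcNNHH=4 CcNNHh=8 CcNNhh=4 CcNnHH=4 CcNnHh=8 CcNnhh=4 ccNNHH=4 ccNNHh=8 ccNNhh=4 ccNnHH=4 ccNnHh=8 ccNnhh=4
CcNnHh hits 8/64; gcd=8; 8÷8/64÷8 = 1/8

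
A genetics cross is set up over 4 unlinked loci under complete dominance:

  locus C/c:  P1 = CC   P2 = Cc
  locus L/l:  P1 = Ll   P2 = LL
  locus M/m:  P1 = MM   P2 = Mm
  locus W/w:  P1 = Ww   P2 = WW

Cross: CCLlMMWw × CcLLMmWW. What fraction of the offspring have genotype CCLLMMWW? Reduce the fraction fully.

CCLlMMWw gametes: CLMW×4, CLMw×4, ClMW×4, ClMw×4
CcLLMmWW gametes: CLMW×4, CLmW×4, cLMW×4, cLmW×4
CCLlMMWw×CcLLMmWW grid (16·16=256): CCLLMMWW=16 CCLLMMWw=16 CCLLMmWW=16 CCLLMmWw=16 CCLlMMWW=16 CCLlMMWw=16 CCLlMmWW=16 CCLlMmWw=16 CcLLMMWW=16 CcLLMMWw=16 CcLLMmWW=16 CcLLMmWw=16 CcLlMMWW=16 CcLlMMWw=16 CcLlMmWW=16 CcLlMmWw=16
CCLLMMWW hits 16/256; gcd=16; 16÷16/256÷16 = 1/16

P(CCLLMMWW) = 1/16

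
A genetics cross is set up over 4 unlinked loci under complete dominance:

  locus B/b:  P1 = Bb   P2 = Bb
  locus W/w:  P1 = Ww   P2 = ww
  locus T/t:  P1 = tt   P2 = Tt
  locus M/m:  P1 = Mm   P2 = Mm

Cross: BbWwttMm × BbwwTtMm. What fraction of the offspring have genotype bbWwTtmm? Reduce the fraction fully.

BbWwttMm gametes: BWtM×2, BWtm×2, BwtM×2, Bwtm×2, bWtM×2, bWtm×2, bwtM×2, bwtm×2
BbwwTtMm gametes: BwTM×2, BwTm×2, BwtM×2, Bwtm×2, bwTM×2, bwTm×2, bwtM×2, bwtm×2
BbWwttMm×BbwwTtMm grid (16·16=256): BBWwTtMM=4 BBWwTtMm=8 BBWwTtmm=4 BBWwttMM=4 BBWwttMm=8 BBWwttmm=4 BBwwTtMM=4 BBwwTtMm=8 BBwwTtmm=4 BBwwttMM=4 BBwwttMm=8 BBwwttmm=4 BbWwTtMM=8 BbWwTtMm=16 BbWwTtmm=8 BbWwttMM=8 BbWwttMm=16 BbWwttmm=8 BbwwTtMM=8 BbwwTtMm=16 BbwwTtmm=8 BbwwttMM=8 BbwwttMm=16 Bbwwttmm=8 bbWwTtMM=4 bbWwTtMm=8 bbWwTtmm=4 bbWwttMM=4 bbWwttMm=8 bbWwttmm=4 bbwwTtMM=4 bbwwTtMm=8 bbwwTtmm=4 bbwwttMM=4 bbwwttMm=8 bbwwttmm=4
bbWwTtmm hits 4/256; gcd=4; 4÷4/256÷4 = 1/64

P(bbWwTtmm) = 1/64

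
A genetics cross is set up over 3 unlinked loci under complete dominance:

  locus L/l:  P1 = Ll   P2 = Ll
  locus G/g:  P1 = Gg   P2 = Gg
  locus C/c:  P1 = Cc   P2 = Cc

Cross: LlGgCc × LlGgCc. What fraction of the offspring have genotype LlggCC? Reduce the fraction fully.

LlGgCc gametes: LGC×1, LGc×1, LgC×1, Lgc×1, lGC×1, lGc×1, lgC×1, lgc×1
LlGgCc gametes: LGC×1, LGc×1, LgC×1, Lgc×1, lGC×1, lGc×1, lgC×1, lgc×1
LlGgCc×LlGgCc grid (8·8=64): LLGGCC=1 LLGGCc=2 LLGGcc=1 LLGgCC=2 LLGgCc=4 LLGgcc=2 LLggCC=1 LLggCc=2 LLggcc=1 LlGGCC=2 LlGGCc=4 LlGGcc=2 LlGgCC=4 LlGgCc=8 LlGgcc=4 LlggCC=2 LlggCc=4 Llggcc=2 llGGCC=1 llGGCc=2 llGGcc=1 llGgCC=2 llGgCc=4 llGgcc=2 llggCC=1 llggCc=2 llggcc=1
LlggCC hits 2/64; gcd=2; 2÷2/64÷2 = 1/32

P(LlggCC) = 1/32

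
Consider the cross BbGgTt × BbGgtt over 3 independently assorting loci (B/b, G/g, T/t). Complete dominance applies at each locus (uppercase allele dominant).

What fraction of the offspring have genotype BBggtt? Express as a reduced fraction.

BbGgTt gametes: BGT×1, BGt×1, BgT×1, Bgt×1, bGT×1, bGt×1, bgT×1, bgt×1
BbGgtt gametes: BGt×2, Bgt×2, bGt×2, bgt×2
BbGgTt×BbGgtt grid (8·8=64): BBGGTt=2 BBGGtt=2 BBGgTt=4 BBGgtt=4 BBggTt=2 BBggtt=2 BbGGTt=4 BbGGtt=4 BbGgTt=8 BbGgtt=8 BbggTt=4 Bbggtt=4 bbGGTt=2 bbGGtt=2 bbGgTt=4 bbGgtt=4 bbggTt=2 bbggtt=2
BBggtt hits 2/64; gcd=2; 2÷2/64÷2 = 1/32

P(BBggtt) = 1/32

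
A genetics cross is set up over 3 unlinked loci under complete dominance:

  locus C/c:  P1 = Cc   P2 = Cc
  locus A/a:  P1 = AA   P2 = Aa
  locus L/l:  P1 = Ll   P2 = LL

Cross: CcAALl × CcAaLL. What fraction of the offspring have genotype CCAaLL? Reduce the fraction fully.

P(CCAaLL) = 1/16

CcAALl gametes: CAL×2, CAl×2, cAL×2, cAl×2
CcAaLL gametes: CAL×2, CaL×2, cAL×2, caL×2
CcAALl×CcAaLL grid (8·8=64): CCAALL=4 CCAALl=4 CCAaLL=4 CCAaLl=4 CcAALL=8 CcAALl=8 CcAaLL=8 CcAaLl=8 ccAALL=4 ccAALl=4 ccAaLL=4 ccAaLl=4
CCAaLL hits 4/64; gcd=4; 4÷4/64÷4 = 1/16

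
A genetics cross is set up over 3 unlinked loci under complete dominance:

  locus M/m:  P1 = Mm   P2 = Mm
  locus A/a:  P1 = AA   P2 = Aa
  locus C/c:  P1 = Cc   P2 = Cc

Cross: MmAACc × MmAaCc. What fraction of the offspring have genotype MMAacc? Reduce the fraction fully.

P(MMAacc) = 1/32

MmAACc gametes: MAC×2, MAc×2, mAC×2, mAc×2
MmAaCc gametes: MAC×1, MAc×1, MaC×1, Mac×1, mAC×1, mAc×1, maC×1, mac×1
MmAACc×MmAaCc grid (8·8=64): MMAACC=2 MMAACc=4 MMAAcc=2 MMAaCC=2 MMAaCc=4 MMAacc=2 MmAACC=4 MmAACc=8 MmAAcc=4 MmAaCC=4 MmAaCc=8 MmAacc=4 mmAACC=2 mmAACc=4 mmAAcc=2 mmAaCC=2 mmAaCc=4 mmAacc=2
MMAacc hits 2/64; gcd=2; 2÷2/64÷2 = 1/32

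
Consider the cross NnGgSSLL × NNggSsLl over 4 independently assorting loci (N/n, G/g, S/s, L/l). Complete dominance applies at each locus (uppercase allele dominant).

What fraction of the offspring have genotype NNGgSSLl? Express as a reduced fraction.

P(NNGgSSLl) = 1/16

NnGgSSLL gametes: NGSL×4, NgSL×4, nGSL×4, ngSL×4
NNggSsLl gametes: NgSL×4, NgSl×4, NgsL×4, Ngsl×4
NnGgSSLL×NNggSsLl grid (16·16=256): NNGgSSLL=16 NNGgSSLl=16 NNGgSsLL=16 NNGgSsLl=16 NNggSSLL=16 NNggSSLl=16 NNggSsLL=16 NNggSsLl=16 NnGgSSLL=16 NnGgSSLl=16 NnGgSsLL=16 NnGgSsLl=16 NnggSSLL=16 NnggSSLl=16 NnggSsLL=16 NnggSsLl=16
NNGgSSLl hits 16/256; gcd=16; 16÷16/256÷16 = 1/16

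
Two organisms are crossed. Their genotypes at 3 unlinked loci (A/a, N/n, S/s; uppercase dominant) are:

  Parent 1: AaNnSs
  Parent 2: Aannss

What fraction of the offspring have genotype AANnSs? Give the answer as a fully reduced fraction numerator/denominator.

AaNnSs gametes: ANS×1, ANs×1, AnS×1, Ans×1, aNS×1, aNs×1, anS×1, ans×1
Aannss gametes: Ans×4, ans×4
AaNnSs×Aannss grid (8·8=64): AANnSs=4 AANnss=4 AAnnSs=4 AAnnss=4 AaNnSs=8 AaNnss=8 AannSs=8 Aannss=8 aaNnSs=4 aaNnss=4 aannSs=4 aannss=4
AANnSs hits 4/64; gcd=4; 4÷4/64÷4 = 1/16

P(AANnSs) = 1/16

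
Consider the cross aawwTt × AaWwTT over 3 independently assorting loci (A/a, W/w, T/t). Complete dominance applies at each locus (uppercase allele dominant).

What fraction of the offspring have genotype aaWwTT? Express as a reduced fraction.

aawwTt gametes: awT×4, awt×4
AaWwTT gametes: AWT×2, AwT×2, aWT×2, awT×2
aawwTt×AaWwTT grid (8·8=64): AaWwTT=8 AaWwTt=8 AawwTT=8 AawwTt=8 aaWwTT=8 aaWwTt=8 aawwTT=8 aawwTt=8
aaWwTT hits 8/64; gcd=8; 8÷8/64÷8 = 1/8

P(aaWwTT) = 1/8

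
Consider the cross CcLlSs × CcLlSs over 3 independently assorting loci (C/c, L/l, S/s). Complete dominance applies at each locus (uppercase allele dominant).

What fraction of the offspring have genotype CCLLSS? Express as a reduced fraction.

P(CCLLSS) = 1/64

CcLlSs gametes: CLS×1, CLs×1, ClS×1, Cls×1, cLS×1, cLs×1, clS×1, cls×1
CcLlSs gametes: CLS×1, CLs×1, ClS×1, Cls×1, cLS×1, cLs×1, clS×1, cls×1
CcLlSs×CcLlSs grid (8·8=64): CCLLSS=1 CCLLSs=2 CCLLss=1 CCLlSS=2 CCLlSs=4 CCLlss=2 CCllSS=1 CCllSs=2 CCllss=1 CcLLSS=2 CcLLSs=4 CcLLss=2 CcLlSS=4 CcLlSs=8 CcLlss=4 CcllSS=2 CcllSs=4 Ccllss=2 ccLLSS=1 ccLLSs=2 ccLLss=1 ccLlSS=2 ccLlSs=4 ccLlss=2 ccllSS=1 ccllSs=2 ccllss=1
CCLLSS hits 1/64; gcd=1; 1÷1/64÷1 = 1/64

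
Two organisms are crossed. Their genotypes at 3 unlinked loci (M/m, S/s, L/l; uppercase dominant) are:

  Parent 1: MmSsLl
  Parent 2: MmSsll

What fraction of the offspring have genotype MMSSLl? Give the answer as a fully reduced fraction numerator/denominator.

P(MMSSLl) = 1/32

MmSsLl gametes: MSL×1, MSl×1, MsL×1, Msl×1, mSL×1, mSl×1, msL×1, msl×1
MmSsll gametes: MSl×2, Msl×2, mSl×2, msl×2
MmSsLl×MmSsll grid (8·8=64): MMSSLl=2 MMSSll=2 MMSsLl=4 MMSsll=4 MMssLl=2 MMssll=2 MmSSLl=4 MmSSll=4 MmSsLl=8 MmSsll=8 MmssLl=4 Mmssll=4 mmSSLl=2 mmSSll=2 mmSsLl=4 mmSsll=4 mmssLl=2 mmssll=2
MMSSLl hits 2/64; gcd=2; 2÷2/64÷2 = 1/32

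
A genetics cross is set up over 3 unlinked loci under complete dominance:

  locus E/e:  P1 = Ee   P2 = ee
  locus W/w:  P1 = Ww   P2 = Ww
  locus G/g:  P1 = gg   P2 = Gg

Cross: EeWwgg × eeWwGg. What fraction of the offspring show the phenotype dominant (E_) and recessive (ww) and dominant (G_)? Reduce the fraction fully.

EeWwgg gametes: EWg×2, Ewg×2, eWg×2, ewg×2
eeWwGg gametes: eWG×2, eWg×2, ewG×2, ewg×2
EeWwgg×eeWwGg grid (8·8=64): EeWWGg=4 EeWWgg=4 EeWwGg=8 EeWwgg=8 EewwGg=4 Eewwgg=4 eeWWGg=4 eeWWgg=4 eeWwGg=8 eeWwgg=8 eewwGg=4 eewwgg=4
E_ ww G_ hits 4/64; gcd=4; 4÷4/64÷4 = 1/16

P(E_ ww G_) = 1/16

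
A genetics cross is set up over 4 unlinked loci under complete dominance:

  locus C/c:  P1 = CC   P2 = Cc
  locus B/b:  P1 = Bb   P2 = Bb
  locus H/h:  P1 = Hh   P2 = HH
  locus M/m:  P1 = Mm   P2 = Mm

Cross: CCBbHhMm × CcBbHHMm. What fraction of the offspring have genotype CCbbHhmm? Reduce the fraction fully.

CCBbHhMm gametes: CBHM×2, CBHm×2, CBhM×2, CBhm×2, CbHM×2, CbHm×2, CbhM×2, Cbhm×2
CcBbHHMm gametes: CBHM×2, CBHm×2, CbHM×2, CbHm×2, cBHM×2, cBHm×2, cbHM×2, cbHm×2
CCBbHhMm×CcBbHHMm grid (16·16=256): CCBBHHMM=4 CCBBHHMm=8 CCBBHHmm=4 CCBBHhMM=4 CCBBHhMm=8 CCBBHhmm=4 CCBbHHMM=8 CCBbHHMm=16 CCBbHHmm=8 CCBbHhMM=8 CCBbHhMm=16 CCBbHhmm=8 CCbbHHMM=4 CCbbHHMm=8 CCbbHHmm=4 CCbbHhMM=4 CCbbHhMm=8 CCbbHhmm=4 CcBBHHMM=4 CcBBHHMm=8 CcBBHHmm=4 CcBBHhMM=4 CcBBHhMm=8 CcBBHhmm=4 CcBbHHMM=8 CcBbHHMm=16 CcBbHHmm=8 CcBbHhMM=8 CcBbHhMm=16 CcBbHhmm=8 CcbbHHMM=4 CcbbHHMm=8 CcbbHHmm=4 CcbbHhMM=4 CcbbHhMm=8 CcbbHhmm=4
CCbbHhmm hits 4/256; gcd=4; 4÷4/256÷4 = 1/64

P(CCbbHhmm) = 1/64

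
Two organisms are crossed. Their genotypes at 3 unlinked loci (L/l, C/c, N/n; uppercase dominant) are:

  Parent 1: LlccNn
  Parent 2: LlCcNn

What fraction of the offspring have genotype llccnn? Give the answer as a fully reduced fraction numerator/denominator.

LlccNn gametes: LcN×2, Lcn×2, lcN×2, lcn×2
LlCcNn gametes: LCN×1, LCn×1, LcN×1, Lcn×1, lCN×1, lCn×1, lcN×1, lcn×1
LlccNn×LlCcNn grid (8·8=64): LLCcNN=2 LLCcNn=4 LLCcnn=2 LLccNN=2 LLccNn=4 LLccnn=2 LlCcNN=4 LlCcNn=8 LlCcnn=4 LlccNN=4 LlccNn=8 Llccnn=4 llCcNN=2 llCcNn=4 llCcnn=2 llccNN=2 llccNn=4 llccnn=2
llccnn hits 2/64; gcd=2; 2÷2/64÷2 = 1/32

P(llccnn) = 1/32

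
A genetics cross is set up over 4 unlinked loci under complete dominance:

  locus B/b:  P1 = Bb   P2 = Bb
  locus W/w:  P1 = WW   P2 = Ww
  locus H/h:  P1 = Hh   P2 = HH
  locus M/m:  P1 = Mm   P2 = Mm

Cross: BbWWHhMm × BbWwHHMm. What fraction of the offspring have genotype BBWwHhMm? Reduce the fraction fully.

BbWWHhMm gametes: BWHM×2, BWHm×2, BWhM×2, BWhm×2, bWHM×2, bWHm×2, bWhM×2, bWhm×2
BbWwHHMm gametes: BWHM×2, BWHm×2, BwHM×2, BwHm×2, bWHM×2, bWHm×2, bwHM×2, bwHm×2
BbWWHhMm×BbWwHHMm grid (16·16=256): BBWWHHMM=4 BBWWHHMm=8 BBWWHHmm=4 BBWWHhMM=4 BBWWHhMm=8 BBWWHhmm=4 BBWwHHMM=4 BBWwHHMm=8 BBWwHHmm=4 BBWwHhMM=4 BBWwHhMm=8 BBWwHhmm=4 BbWWHHMM=8 BbWWHHMm=16 BbWWHHmm=8 BbWWHhMM=8 BbWWHhMm=16 BbWWHhmm=8 BbWwHHMM=8 BbWwHHMm=16 BbWwHHmm=8 BbWwHhMM=8 BbWwHhMm=16 BbWwHhmm=8 bbWWHHMM=4 bbWWHHMm=8 bbWWHHmm=4 bbWWHhMM=4 bbWWHhMm=8 bbWWHhmm=4 bbWwHHMM=4 bbWwHHMm=8 bbWwHHmm=4 bbWwHhMM=4 bbWwHhMm=8 bbWwHhmm=4
BBWwHhMm hits 8/256; gcd=8; 8÷8/256÷8 = 1/32

P(BBWwHhMm) = 1/32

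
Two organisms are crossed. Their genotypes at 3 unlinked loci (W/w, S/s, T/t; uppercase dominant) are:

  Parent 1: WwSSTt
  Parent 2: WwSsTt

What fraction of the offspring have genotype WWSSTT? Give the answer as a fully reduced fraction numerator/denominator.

P(WWSSTT) = 1/32

WwSSTt gametes: WST×2, WSt×2, wST×2, wSt×2
WwSsTt gametes: WST×1, WSt×1, WsT×1, Wst×1, wST×1, wSt×1, wsT×1, wst×1
WwSSTt×WwSsTt grid (8·8=64): WWSSTT=2 WWSSTt=4 WWSStt=2 WWSsTT=2 WWSsTt=4 WWSstt=2 WwSSTT=4 WwSSTt=8 WwSStt=4 WwSsTT=4 WwSsTt=8 WwSstt=4 wwSSTT=2 wwSSTt=4 wwSStt=2 wwSsTT=2 wwSsTt=4 wwSstt=2
WWSSTT hits 2/64; gcd=2; 2÷2/64÷2 = 1/32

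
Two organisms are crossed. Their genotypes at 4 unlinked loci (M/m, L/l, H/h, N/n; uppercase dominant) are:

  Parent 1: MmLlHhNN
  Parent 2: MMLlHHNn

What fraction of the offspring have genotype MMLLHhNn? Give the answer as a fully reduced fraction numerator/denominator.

MmLlHhNN gametes: MLHN×2, MLhN×2, MlHN×2, MlhN×2, mLHN×2, mLhN×2, mlHN×2, mlhN×2
MMLlHHNn gametes: MLHN×4, MLHn×4, MlHN×4, MlHn×4
MmLlHhNN×MMLlHHNn grid (16·16=256): MMLLHHNN=8 MMLLHHNn=8 MMLLHhNN=8 MMLLHhNn=8 MMLlHHNN=16 MMLlHHNn=16 MMLlHhNN=16 MMLlHhNn=16 MMllHHNN=8 MMllHHNn=8 MMllHhNN=8 MMllHhNn=8 MmLLHHNN=8 MmLLHHNn=8 MmLLHhNN=8 MmLLHhNn=8 MmLlHHNN=16 MmLlHHNn=16 MmLlHhNN=16 MmLlHhNn=16 MmllHHNN=8 MmllHHNn=8 MmllHhNN=8 MmllHhNn=8
MMLLHhNn hits 8/256; gcd=8; 8÷8/256÷8 = 1/32

P(MMLLHhNn) = 1/32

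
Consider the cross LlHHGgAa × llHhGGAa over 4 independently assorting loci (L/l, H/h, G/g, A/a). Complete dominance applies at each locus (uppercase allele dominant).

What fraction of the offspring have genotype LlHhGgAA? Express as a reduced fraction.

P(LlHhGgAA) = 1/32

LlHHGgAa gametes: LHGA×2, LHGa×2, LHgA×2, LHga×2, lHGA×2, lHGa×2, lHgA×2, lHga×2
llHhGGAa gametes: lHGA×4, lHGa×4, lhGA×4, lhGa×4
LlHHGgAa×llHhGGAa grid (16·16=256): LlHHGGAA=8 LlHHGGAa=16 LlHHGGaa=8 LlHHGgAA=8 LlHHGgAa=16 LlHHGgaa=8 LlHhGGAA=8 LlHhGGAa=16 LlHhGGaa=8 LlHhGgAA=8 LlHhGgAa=16 LlHhGgaa=8 llHHGGAA=8 llHHGGAa=16 llHHGGaa=8 llHHGgAA=8 llHHGgAa=16 llHHGgaa=8 llHhGGAA=8 llHhGGAa=16 llHhGGaa=8 llHhGgAA=8 llHhGgAa=16 llHhGgaa=8
LlHhGgAA hits 8/256; gcd=8; 8÷8/256÷8 = 1/32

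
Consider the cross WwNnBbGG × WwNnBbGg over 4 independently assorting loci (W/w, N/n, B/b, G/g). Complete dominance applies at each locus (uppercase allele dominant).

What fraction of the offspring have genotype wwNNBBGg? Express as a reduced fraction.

WwNnBbGG gametes: WNBG×2, WNbG×2, WnBG×2, WnbG×2, wNBG×2, wNbG×2, wnBG×2, wnbG×2
WwNnBbGg gametes: WNBG×1, WNBg×1, WNbG×1, WNbg×1, WnBG×1, WnBg×1, WnbG×1, Wnbg×1, wNBG×1, wNBg×1, wNbG×1, wNbg×1, wnBG×1, wnBg×1, wnbG×1, wnbg×1
WwNnBbGG×WwNnBbGg grid (16·16=256): WWNNBBGG=2 WWNNBBGg=2 WWNNBbGG=4 WWNNBbGg=4 WWNNbbGG=2 WWNNbbGg=2 WWNnBBGG=4 WWNnBBGg=4 WWNnBbGG=8 WWNnBbGg=8 WWNnbbGG=4 WWNnbbGg=4 WWnnBBGG=2 WWnnBBGg=2 WWnnBbGG=4 WWnnBbGg=4 WWnnbbGG=2 WWnnbbGg=2 WwNNBBGG=4 WwNNBBGg=4 WwNNBbGG=8 WwNNBbGg=8 WwNNbbGG=4 WwNNbbGg=4 WwNnBBGG=8 WwNnBBGg=8 WwNnBbGG=16 WwNnBbGg=16 WwNnbbGG=8 WwNnbbGg=8 WwnnBBGG=4 WwnnBBGg=4 WwnnBbGG=8 WwnnBbGg=8 WwnnbbGG=4 WwnnbbGg=4 wwNNBBGG=2 wwNNBBGg=2 wwNNBbGG=4 wwNNBbGg=4 wwNNbbGG=2 wwNNbbGg=2 wwNnBBGG=4 wwNnBBGg=4 wwNnBbGG=8 wwNnBbGg=8 wwNnbbGG=4 wwNnbbGg=4 wwnnBBGG=2 wwnnBBGg=2 wwnnBbGG=4 wwnnBbGg=4 wwnnbbGG=2 wwnnbbGg=2
wwNNBBGg hits 2/256; gcd=2; 2÷2/256÷2 = 1/128

P(wwNNBBGg) = 1/128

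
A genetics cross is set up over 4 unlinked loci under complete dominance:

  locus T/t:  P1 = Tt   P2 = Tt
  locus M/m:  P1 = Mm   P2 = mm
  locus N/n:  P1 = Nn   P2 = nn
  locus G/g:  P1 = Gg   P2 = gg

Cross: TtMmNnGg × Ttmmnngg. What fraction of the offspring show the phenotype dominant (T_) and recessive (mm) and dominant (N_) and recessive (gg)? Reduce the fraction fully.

TtMmNnGg gametes: TMNG×1, TMNg×1, TMnG×1, TMng×1, TmNG×1, TmNg×1, TmnG×1, Tmng×1, tMNG×1, tMNg×1, tMnG×1, tMng×1, tmNG×1, tmNg×1, tmnG×1, tmng×1
Ttmmnngg gametes: Tmng×8, tmng×8
TtMmNnGg×Ttmmnngg grid (16·16=256): TTMmNnGg=8 TTMmNngg=8 TTMmnnGg=8 TTMmnngg=8 TTmmNnGg=8 TTmmNngg=8 TTmmnnGg=8 TTmmnngg=8 TtMmNnGg=16 TtMmNngg=16 TtMmnnGg=16 TtMmnngg=16 TtmmNnGg=16 TtmmNngg=16 TtmmnnGg=16 Ttmmnngg=16 ttMmNnGg=8 ttMmNngg=8 ttMmnnGg=8 ttMmnngg=8 ttmmNnGg=8 ttmmNngg=8 ttmmnnGg=8 ttmmnngg=8
T_ mm N_ gg hits 24/256; gcd=8; 24÷8/256÷8 = 3/32

P(T_ mm N_ gg) = 3/32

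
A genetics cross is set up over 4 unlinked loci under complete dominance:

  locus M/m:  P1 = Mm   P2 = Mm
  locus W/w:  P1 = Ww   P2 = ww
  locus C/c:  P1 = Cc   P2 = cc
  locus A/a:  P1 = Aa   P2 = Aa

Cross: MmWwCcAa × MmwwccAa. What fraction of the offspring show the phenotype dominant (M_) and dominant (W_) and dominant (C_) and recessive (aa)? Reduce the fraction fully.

P(M_ W_ C_ aa) = 3/64

MmWwCcAa gametes: MWCA×1, MWCa×1, MWcA×1, MWca×1, MwCA×1, MwCa×1, MwcA×1, Mwca×1, mWCA×1, mWCa×1, mWcA×1, mWca×1, mwCA×1, mwCa×1, mwcA×1, mwca×1
MmwwccAa gametes: MwcA×4, Mwca×4, mwcA×4, mwca×4
MmWwCcAa×MmwwccAa grid (16·16=256): MMWwCcAA=4 MMWwCcAa=8 MMWwCcaa=4 MMWwccAA=4 MMWwccAa=8 MMWwccaa=4 MMwwCcAA=4 MMwwCcAa=8 MMwwCcaa=4 MMwwccAA=4 MMwwccAa=8 MMwwccaa=4 MmWwCcAA=8 MmWwCcAa=16 MmWwCcaa=8 MmWwccAA=8 MmWwccAa=16 MmWwccaa=8 MmwwCcAA=8 MmwwCcAa=16 MmwwCcaa=8 MmwwccAA=8 MmwwccAa=16 Mmwwccaa=8 mmWwCcAA=4 mmWwCcAa=8 mmWwCcaa=4 mmWwccAA=4 mmWwccAa=8 mmWwccaa=4 mmwwCcAA=4 mmwwCcAa=8 mmwwCcaa=4 mmwwccAA=4 mmwwccAa=8 mmwwccaa=4
M_ W_ C_ aa hits 12/256; gcd=4; 12÷4/256÷4 = 3/64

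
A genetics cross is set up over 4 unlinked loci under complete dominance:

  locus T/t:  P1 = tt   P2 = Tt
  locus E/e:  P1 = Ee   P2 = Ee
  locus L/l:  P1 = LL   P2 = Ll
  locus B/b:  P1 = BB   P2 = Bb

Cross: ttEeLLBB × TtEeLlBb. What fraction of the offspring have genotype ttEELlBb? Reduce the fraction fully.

P(ttEELlBb) = 1/32

ttEeLLBB gametes: tELB×8, teLB×8
TtEeLlBb gametes: TELB×1, TELb×1, TElB×1, TElb×1, TeLB×1, TeLb×1, TelB×1, Telb×1, tELB×1, tELb×1, tElB×1, tElb×1, teLB×1, teLb×1, telB×1, telb×1
ttEeLLBB×TtEeLlBb grid (16·16=256): TtEELLBB=8 TtEELLBb=8 TtEELlBB=8 TtEELlBb=8 TtEeLLBB=16 TtEeLLBb=16 TtEeLlBB=16 TtEeLlBb=16 TteeLLBB=8 TteeLLBb=8 TteeLlBB=8 TteeLlBb=8 ttEELLBB=8 ttEELLBb=8 ttEELlBB=8 ttEELlBb=8 ttEeLLBB=16 ttEeLLBb=16 ttEeLlBB=16 ttEeLlBb=16 tteeLLBB=8 tteeLLBb=8 tteeLlBB=8 tteeLlBb=8
ttEELlBb hits 8/256; gcd=8; 8÷8/256÷8 = 1/32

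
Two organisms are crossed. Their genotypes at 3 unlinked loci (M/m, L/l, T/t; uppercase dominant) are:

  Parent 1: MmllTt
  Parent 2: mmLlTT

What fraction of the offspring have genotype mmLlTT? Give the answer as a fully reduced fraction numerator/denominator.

MmllTt gametes: MlT×2, Mlt×2, mlT×2, mlt×2
mmLlTT gametes: mLT×4, mlT×4
MmllTt×mmLlTT grid (8·8=64): MmLlTT=8 MmLlTt=8 MmllTT=8 MmllTt=8 mmLlTT=8 mmLlTt=8 mmllTT=8 mmllTt=8
mmLlTT hits 8/64; gcd=8; 8÷8/64÷8 = 1/8

P(mmLlTT) = 1/8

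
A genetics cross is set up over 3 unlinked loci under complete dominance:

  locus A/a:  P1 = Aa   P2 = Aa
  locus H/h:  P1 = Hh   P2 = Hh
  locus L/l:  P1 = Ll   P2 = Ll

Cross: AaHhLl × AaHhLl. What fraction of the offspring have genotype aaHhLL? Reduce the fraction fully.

AaHhLl gametes: AHL×1, AHl×1, AhL×1, Ahl×1, aHL×1, aHl×1, ahL×1, ahl×1
AaHhLl gametes: AHL×1, AHl×1, AhL×1, Ahl×1, aHL×1, aHl×1, ahL×1, ahl×1
AaHhLl×AaHhLl grid (8·8=64): AAHHLL=1 AAHHLl=2 AAHHll=1 AAHhLL=2 AAHhLl=4 AAHhll=2 AAhhLL=1 AAhhLl=2 AAhhll=1 AaHHLL=2 AaHHLl=4 AaHHll=2 AaHhLL=4 AaHhLl=8 AaHhll=4 AahhLL=2 AahhLl=4 Aahhll=2 aaHHLL=1 aaHHLl=2 aaHHll=1 aaHhLL=2 aaHhLl=4 aaHhll=2 aahhLL=1 aahhLl=2 aahhll=1
aaHhLL hits 2/64; gcd=2; 2÷2/64÷2 = 1/32

P(aaHhLL) = 1/32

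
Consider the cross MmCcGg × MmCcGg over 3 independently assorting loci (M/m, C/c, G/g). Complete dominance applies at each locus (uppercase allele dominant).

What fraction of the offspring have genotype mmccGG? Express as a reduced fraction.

MmCcGg gametes: MCG×1, MCg×1, McG×1, Mcg×1, mCG×1, mCg×1, mcG×1, mcg×1
MmCcGg gametes: MCG×1, MCg×1, McG×1, Mcg×1, mCG×1, mCg×1, mcG×1, mcg×1
MmCcGg×MmCcGg grid (8·8=64): MMCCGG=1 MMCCGg=2 MMCCgg=1 MMCcGG=2 MMCcGg=4 MMCcgg=2 MMccGG=1 MMccGg=2 MMccgg=1 MmCCGG=2 MmCCGg=4 MmCCgg=2 MmCcGG=4 MmCcGg=8 MmCcgg=4 MmccGG=2 MmccGg=4 Mmccgg=2 mmCCGG=1 mmCCGg=2 mmCCgg=1 mmCcGG=2 mmCcGg=4 mmCcgg=2 mmccGG=1 mmccGg=2 mmccgg=1
mmccGG hits 1/64; gcd=1; 1÷1/64÷1 = 1/64

P(mmccGG) = 1/64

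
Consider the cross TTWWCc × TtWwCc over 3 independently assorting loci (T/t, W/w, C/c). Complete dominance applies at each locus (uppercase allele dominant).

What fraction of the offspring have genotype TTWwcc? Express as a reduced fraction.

P(TTWwcc) = 1/16

TTWWCc gametes: TWC×4, TWc×4
TtWwCc gametes: TWC×1, TWc×1, TwC×1, Twc×1, tWC×1, tWc×1, twC×1, twc×1
TTWWCc×TtWwCc grid (8·8=64): TTWWCC=4 TTWWCc=8 TTWWcc=4 TTWwCC=4 TTWwCc=8 TTWwcc=4 TtWWCC=4 TtWWCc=8 TtWWcc=4 TtWwCC=4 TtWwCc=8 TtWwcc=4
TTWwcc hits 4/64; gcd=4; 4÷4/64÷4 = 1/16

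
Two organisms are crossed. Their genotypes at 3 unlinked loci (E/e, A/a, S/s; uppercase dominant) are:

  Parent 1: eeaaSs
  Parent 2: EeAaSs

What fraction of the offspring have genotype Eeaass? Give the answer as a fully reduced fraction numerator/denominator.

eeaaSs gametes: eaS×4, eas×4
EeAaSs gametes: EAS×1, EAs×1, EaS×1, Eas×1, eAS×1, eAs×1, eaS×1, eas×1
eeaaSs×EeAaSs grid (8·8=64): EeAaSS=4 EeAaSs=8 EeAass=4 EeaaSS=4 EeaaSs=8 Eeaass=4 eeAaSS=4 eeAaSs=8 eeAass=4 eeaaSS=4 eeaaSs=8 eeaass=4
Eeaass hits 4/64; gcd=4; 4÷4/64÷4 = 1/16

P(Eeaass) = 1/16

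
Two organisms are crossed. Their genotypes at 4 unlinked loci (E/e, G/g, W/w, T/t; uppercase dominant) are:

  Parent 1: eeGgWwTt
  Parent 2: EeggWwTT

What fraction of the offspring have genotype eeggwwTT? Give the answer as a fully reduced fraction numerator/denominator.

P(eeggwwTT) = 1/32

eeGgWwTt gametes: eGWT×2, eGWt×2, eGwT×2, eGwt×2, egWT×2, egWt×2, egwT×2, egwt×2
EeggWwTT gametes: EgWT×4, EgwT×4, egWT×4, egwT×4
eeGgWwTt×EeggWwTT grid (16·16=256): EeGgWWTT=8 EeGgWWTt=8 EeGgWwTT=16 EeGgWwTt=16 EeGgwwTT=8 EeGgwwTt=8 EeggWWTT=8 EeggWWTt=8 EeggWwTT=16 EeggWwTt=16 EeggwwTT=8 EeggwwTt=8 eeGgWWTT=8 eeGgWWTt=8 eeGgWwTT=16 eeGgWwTt=16 eeGgwwTT=8 eeGgwwTt=8 eeggWWTT=8 eeggWWTt=8 eeggWwTT=16 eeggWwTt=16 eeggwwTT=8 eeggwwTt=8
eeggwwTT hits 8/256; gcd=8; 8÷8/256÷8 = 1/32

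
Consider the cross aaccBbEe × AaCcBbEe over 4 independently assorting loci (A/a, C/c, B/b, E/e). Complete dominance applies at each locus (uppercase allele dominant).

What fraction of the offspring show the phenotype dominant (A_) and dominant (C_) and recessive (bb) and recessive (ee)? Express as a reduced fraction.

P(A_ C_ bb ee) = 1/64

aaccBbEe gametes: acBE×4, acBe×4, acbE×4, acbe×4
AaCcBbEe gametes: ACBE×1, ACBe×1, ACbE×1, ACbe×1, AcBE×1, AcBe×1, AcbE×1, Acbe×1, aCBE×1, aCBe×1, aCbE×1, aCbe×1, acBE×1, acBe×1, acbE×1, acbe×1
aaccBbEe×AaCcBbEe grid (16·16=256): AaCcBBEE=4 AaCcBBEe=8 AaCcBBee=4 AaCcBbEE=8 AaCcBbEe=16 AaCcBbee=8 AaCcbbEE=4 AaCcbbEe=8 AaCcbbee=4 AaccBBEE=4 AaccBBEe=8 AaccBBee=4 AaccBbEE=8 AaccBbEe=16 AaccBbee=8 AaccbbEE=4 AaccbbEe=8 Aaccbbee=4 aaCcBBEE=4 aaCcBBEe=8 aaCcBBee=4 aaCcBbEE=8 aaCcBbEe=16 aaCcBbee=8 aaCcbbEE=4 aaCcbbEe=8 aaCcbbee=4 aaccBBEE=4 aaccBBEe=8 aaccBBee=4 aaccBbEE=8 aaccBbEe=16 aaccBbee=8 aaccbbEE=4 aaccbbEe=8 aaccbbee=4
A_ C_ bb ee hits 4/256; gcd=4; 4÷4/256÷4 = 1/64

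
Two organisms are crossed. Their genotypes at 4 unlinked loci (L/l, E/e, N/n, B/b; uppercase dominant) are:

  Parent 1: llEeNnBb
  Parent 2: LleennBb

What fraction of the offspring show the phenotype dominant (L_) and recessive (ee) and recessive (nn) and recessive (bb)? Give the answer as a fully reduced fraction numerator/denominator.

llEeNnBb gametes: lENB×2, lENb×2, lEnB×2, lEnb×2, leNB×2, leNb×2, lenB×2, lenb×2
LleennBb gametes: LenB×4, Lenb×4, lenB×4, lenb×4
llEeNnBb×LleennBb grid (16·16=256): LlEeNnBB=8 LlEeNnBb=16 LlEeNnbb=8 LlEennBB=8 LlEennBb=16 LlEennbb=8 LleeNnBB=8 LleeNnBb=16 LleeNnbb=8 LleennBB=8 LleennBb=16 Lleennbb=8 llEeNnBB=8 llEeNnBb=16 llEeNnbb=8 llEennBB=8 llEennBb=16 llEennbb=8 lleeNnBB=8 lleeNnBb=16 lleeNnbb=8 lleennBB=8 lleennBb=16 lleennbb=8
L_ ee nn bb hits 8/256; gcd=8; 8÷8/256÷8 = 1/32

P(L_ ee nn bb) = 1/32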